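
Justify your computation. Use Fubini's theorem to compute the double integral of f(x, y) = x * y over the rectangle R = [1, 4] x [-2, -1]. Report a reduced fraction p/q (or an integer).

f(x, y) is a tensor product of a function of x and a function of y, and both factors are bounded continuous (hence Lebesgue integrable) on the rectangle, so Fubini's theorem applies:
  integral_R f d(m x m) = (integral_a1^b1 x dx) * (integral_a2^b2 y dy).
Inner integral in x: integral_{1}^{4} x dx = (4^2 - 1^2)/2
  = 15/2.
Inner integral in y: integral_{-2}^{-1} y dy = ((-1)^2 - (-2)^2)/2
  = -3/2.
Product: (15/2) * (-3/2) = -45/4.

-45/4


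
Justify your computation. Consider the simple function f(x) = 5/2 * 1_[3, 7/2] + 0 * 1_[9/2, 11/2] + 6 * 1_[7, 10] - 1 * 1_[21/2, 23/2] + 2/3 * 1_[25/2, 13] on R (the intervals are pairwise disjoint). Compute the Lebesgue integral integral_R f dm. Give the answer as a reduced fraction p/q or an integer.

For a simple function f = sum_i c_i * 1_{A_i} with disjoint A_i,
  integral f dm = sum_i c_i * m(A_i).
Lengths of the A_i:
  m(A_1) = 7/2 - 3 = 1/2.
  m(A_2) = 11/2 - 9/2 = 1.
  m(A_3) = 10 - 7 = 3.
  m(A_4) = 23/2 - 21/2 = 1.
  m(A_5) = 13 - 25/2 = 1/2.
Contributions c_i * m(A_i):
  (5/2) * (1/2) = 5/4.
  (0) * (1) = 0.
  (6) * (3) = 18.
  (-1) * (1) = -1.
  (2/3) * (1/2) = 1/3.
Total: 5/4 + 0 + 18 - 1 + 1/3 = 223/12.

223/12


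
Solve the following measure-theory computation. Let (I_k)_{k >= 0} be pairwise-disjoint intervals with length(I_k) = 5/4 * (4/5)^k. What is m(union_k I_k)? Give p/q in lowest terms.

By countable additivity of the Lebesgue measure on pairwise disjoint measurable sets,
  m(union_{k >= 0} I_k) = sum_{k >= 0} m(I_k) = sum_{k >= 0} a * r^k,
  with a = 5/4 and r = 4/5.
Since 0 < r = 4/5 < 1, the geometric series converges:
  sum_{k >= 0} a * r^k = a / (1 - r).
  = 5/4 / (1 - 4/5)
  = 5/4 / (1/5)
  = 25/4.

25/4


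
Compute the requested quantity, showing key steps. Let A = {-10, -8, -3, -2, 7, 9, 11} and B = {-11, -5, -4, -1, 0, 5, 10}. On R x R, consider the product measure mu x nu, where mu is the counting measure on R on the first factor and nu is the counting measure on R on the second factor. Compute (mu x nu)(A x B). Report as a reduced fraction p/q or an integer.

For a measurable rectangle A x B, the product measure satisfies
  (mu x nu)(A x B) = mu(A) * nu(B).
  mu(A) = 7.
  nu(B) = 7.
  (mu x nu)(A x B) = 7 * 7 = 49.

49


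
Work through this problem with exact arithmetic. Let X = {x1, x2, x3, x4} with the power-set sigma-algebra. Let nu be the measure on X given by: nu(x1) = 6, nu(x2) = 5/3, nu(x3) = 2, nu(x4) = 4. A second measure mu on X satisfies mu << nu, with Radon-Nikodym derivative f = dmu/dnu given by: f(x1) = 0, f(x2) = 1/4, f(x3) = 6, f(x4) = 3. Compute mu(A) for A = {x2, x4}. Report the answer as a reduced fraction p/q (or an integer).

By the defining property of the Radon-Nikodym derivative, for every measurable set A,
  mu(A) = integral_A f dnu.
Since nu is a discrete measure concentrated on the atoms of X, the integral over A reduces to the sum
  mu(A) = sum_{x in A} f(x) * nu({x}).
Computing each term:
  x2: f(x2) * nu(x2) = 1/4 * 5/3 = 5/12.
  x4: f(x4) * nu(x4) = 3 * 4 = 12.
Summing: mu(A) = 5/12 + 12 = 149/12.

149/12


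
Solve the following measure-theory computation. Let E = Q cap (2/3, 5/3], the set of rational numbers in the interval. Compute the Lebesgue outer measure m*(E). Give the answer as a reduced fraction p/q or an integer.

The set Q cap (2/3, 5/3] is countable (a subset of the countable set Q). Lebesgue outer measure of any countable set is 0: each singleton {q} has m*({q}) = 0, and by countable subadditivity m*(union_k {q_k}) <= sum_k m*({q_k}) = sum_k 0 = 0. The reverse inequality m*(E) >= 0 is automatic. So m*(Q cap (2/3, 5/3]) = 0.

0


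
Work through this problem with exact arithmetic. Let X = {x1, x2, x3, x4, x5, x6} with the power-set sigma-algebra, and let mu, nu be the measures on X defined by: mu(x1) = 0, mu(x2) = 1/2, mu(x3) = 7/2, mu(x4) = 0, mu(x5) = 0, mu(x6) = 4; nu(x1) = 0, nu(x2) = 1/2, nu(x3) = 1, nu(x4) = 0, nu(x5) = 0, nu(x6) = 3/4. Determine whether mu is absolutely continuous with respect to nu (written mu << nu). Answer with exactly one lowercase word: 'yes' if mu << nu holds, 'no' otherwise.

mu << nu means: every nu-null measurable set is also mu-null; equivalently, for every atom x, if nu({x}) = 0 then mu({x}) = 0.
Checking each atom:
  x1: nu = 0, mu = 0 -> consistent with mu << nu.
  x2: nu = 1/2 > 0 -> no constraint.
  x3: nu = 1 > 0 -> no constraint.
  x4: nu = 0, mu = 0 -> consistent with mu << nu.
  x5: nu = 0, mu = 0 -> consistent with mu << nu.
  x6: nu = 3/4 > 0 -> no constraint.
No atom violates the condition. Therefore mu << nu.

yes


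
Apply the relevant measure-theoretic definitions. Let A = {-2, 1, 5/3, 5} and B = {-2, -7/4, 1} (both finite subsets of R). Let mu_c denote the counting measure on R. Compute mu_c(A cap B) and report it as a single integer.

Counting measure on a finite set equals cardinality. mu_c(A cap B) = |A cap B| (elements appearing in both).
Enumerating the elements of A that also lie in B gives 2 element(s).
So mu_c(A cap B) = 2.

2


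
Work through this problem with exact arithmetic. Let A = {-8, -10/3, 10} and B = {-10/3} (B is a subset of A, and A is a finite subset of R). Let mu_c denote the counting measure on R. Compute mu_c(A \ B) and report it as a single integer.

Counting measure assigns mu_c(E) = |E| (number of elements) when E is finite. For B subset A, A \ B is the set of elements of A not in B, so |A \ B| = |A| - |B|.
|A| = 3, |B| = 1, so mu_c(A \ B) = 3 - 1 = 2.

2


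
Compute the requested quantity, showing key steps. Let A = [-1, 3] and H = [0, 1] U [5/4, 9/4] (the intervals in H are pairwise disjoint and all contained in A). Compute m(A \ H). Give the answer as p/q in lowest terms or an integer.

The ambient interval has length m(A) = 3 - (-1) = 4.
Since the holes are disjoint and sit inside A, by finite additivity
  m(H) = sum_i (b_i - a_i), and m(A \ H) = m(A) - m(H).
Computing the hole measures:
  m(H_1) = 1 - 0 = 1.
  m(H_2) = 9/4 - 5/4 = 1.
Summed: m(H) = 1 + 1 = 2.
So m(A \ H) = 4 - 2 = 2.

2


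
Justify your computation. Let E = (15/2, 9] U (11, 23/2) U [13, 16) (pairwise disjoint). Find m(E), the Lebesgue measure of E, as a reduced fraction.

For pairwise disjoint intervals, m(union_i I_i) = sum_i m(I_i),
and m is invariant under swapping open/closed endpoints (single points have measure 0).
So m(E) = sum_i (b_i - a_i).
  I_1 has length 9 - 15/2 = 3/2.
  I_2 has length 23/2 - 11 = 1/2.
  I_3 has length 16 - 13 = 3.
Summing:
  m(E) = 3/2 + 1/2 + 3 = 5.

5


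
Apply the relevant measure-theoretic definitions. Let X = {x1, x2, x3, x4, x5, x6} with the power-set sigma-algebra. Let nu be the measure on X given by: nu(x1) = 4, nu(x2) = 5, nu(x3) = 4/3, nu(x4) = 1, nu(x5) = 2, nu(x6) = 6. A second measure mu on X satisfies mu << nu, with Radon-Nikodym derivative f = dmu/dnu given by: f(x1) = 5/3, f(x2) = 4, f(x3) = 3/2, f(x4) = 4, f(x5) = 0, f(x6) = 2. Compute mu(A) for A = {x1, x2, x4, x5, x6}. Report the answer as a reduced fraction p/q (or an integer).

By the defining property of the Radon-Nikodym derivative, for every measurable set A,
  mu(A) = integral_A f dnu.
Since nu is a discrete measure concentrated on the atoms of X, the integral over A reduces to the sum
  mu(A) = sum_{x in A} f(x) * nu({x}).
Computing each term:
  x1: f(x1) * nu(x1) = 5/3 * 4 = 20/3.
  x2: f(x2) * nu(x2) = 4 * 5 = 20.
  x4: f(x4) * nu(x4) = 4 * 1 = 4.
  x5: f(x5) * nu(x5) = 0 * 2 = 0.
  x6: f(x6) * nu(x6) = 2 * 6 = 12.
Summing: mu(A) = 20/3 + 20 + 4 + 0 + 12 = 128/3.

128/3


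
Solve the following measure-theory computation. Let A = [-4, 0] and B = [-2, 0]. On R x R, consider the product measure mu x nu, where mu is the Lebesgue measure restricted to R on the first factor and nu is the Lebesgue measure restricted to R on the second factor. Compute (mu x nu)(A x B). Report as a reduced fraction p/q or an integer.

For a measurable rectangle A x B, the product measure satisfies
  (mu x nu)(A x B) = mu(A) * nu(B).
  mu(A) = 4.
  nu(B) = 2.
  (mu x nu)(A x B) = 4 * 2 = 8.

8


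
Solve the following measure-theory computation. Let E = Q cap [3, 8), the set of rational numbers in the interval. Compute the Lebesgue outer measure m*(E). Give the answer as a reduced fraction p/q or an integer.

E = Q cap [3, 8) is a subset of Q, which is countable. Enumerate Q = {q_1, q_2, ...}; for any eps > 0, cover q_k by the open interval (q_k - eps/2^(k+1), q_k + eps/2^(k+1)), of length eps/2^k. The total cover length is sum_{k>=1} eps/2^k = eps. Hence m*(E) <= m*(Q) <= eps for every eps > 0, and since outer measure is non-negative, m*(E) = 0.

0


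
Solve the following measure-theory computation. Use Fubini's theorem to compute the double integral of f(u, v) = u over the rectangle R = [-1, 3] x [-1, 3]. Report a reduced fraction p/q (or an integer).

f(u, v) is a tensor product of a function of u and a function of v, and both factors are bounded continuous (hence Lebesgue integrable) on the rectangle, so Fubini's theorem applies:
  integral_R f d(m x m) = (integral_a1^b1 u du) * (integral_a2^b2 1 dv).
Inner integral in u: integral_{-1}^{3} u du = (3^2 - (-1)^2)/2
  = 4.
Inner integral in v: integral_{-1}^{3} 1 dv = (3^1 - (-1)^1)/1
  = 4.
Product: (4) * (4) = 16.

16


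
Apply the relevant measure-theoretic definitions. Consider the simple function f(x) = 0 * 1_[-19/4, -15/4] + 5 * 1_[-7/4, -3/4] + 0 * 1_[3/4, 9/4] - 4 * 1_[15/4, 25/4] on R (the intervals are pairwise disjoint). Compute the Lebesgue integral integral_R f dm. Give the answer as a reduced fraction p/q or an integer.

For a simple function f = sum_i c_i * 1_{A_i} with disjoint A_i,
  integral f dm = sum_i c_i * m(A_i).
Lengths of the A_i:
  m(A_1) = -15/4 - (-19/4) = 1.
  m(A_2) = -3/4 - (-7/4) = 1.
  m(A_3) = 9/4 - 3/4 = 3/2.
  m(A_4) = 25/4 - 15/4 = 5/2.
Contributions c_i * m(A_i):
  (0) * (1) = 0.
  (5) * (1) = 5.
  (0) * (3/2) = 0.
  (-4) * (5/2) = -10.
Total: 0 + 5 + 0 - 10 = -5.

-5


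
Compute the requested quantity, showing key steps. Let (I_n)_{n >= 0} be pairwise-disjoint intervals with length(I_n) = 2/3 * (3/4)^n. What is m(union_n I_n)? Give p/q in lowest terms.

By countable additivity of the Lebesgue measure on pairwise disjoint measurable sets,
  m(union_{n >= 0} I_n) = sum_{n >= 0} m(I_n) = sum_{n >= 0} a * r^n,
  with a = 2/3 and r = 3/4.
Since 0 < r = 3/4 < 1, the geometric series converges:
  sum_{n >= 0} a * r^n = a / (1 - r).
  = 2/3 / (1 - 3/4)
  = 2/3 / (1/4)
  = 8/3.

8/3


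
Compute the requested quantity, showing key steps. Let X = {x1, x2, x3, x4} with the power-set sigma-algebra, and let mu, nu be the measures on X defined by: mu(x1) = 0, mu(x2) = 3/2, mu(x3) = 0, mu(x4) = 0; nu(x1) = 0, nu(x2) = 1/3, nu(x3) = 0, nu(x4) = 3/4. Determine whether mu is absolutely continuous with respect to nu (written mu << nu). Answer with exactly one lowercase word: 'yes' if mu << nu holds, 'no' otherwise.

mu << nu means: every nu-null measurable set is also mu-null; equivalently, for every atom x, if nu({x}) = 0 then mu({x}) = 0.
Checking each atom:
  x1: nu = 0, mu = 0 -> consistent with mu << nu.
  x2: nu = 1/3 > 0 -> no constraint.
  x3: nu = 0, mu = 0 -> consistent with mu << nu.
  x4: nu = 3/4 > 0 -> no constraint.
No atom violates the condition. Therefore mu << nu.

yes


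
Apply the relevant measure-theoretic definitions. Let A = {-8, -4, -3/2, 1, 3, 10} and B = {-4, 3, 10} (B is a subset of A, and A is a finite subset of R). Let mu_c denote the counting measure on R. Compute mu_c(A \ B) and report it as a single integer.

Counting measure assigns mu_c(E) = |E| (number of elements) when E is finite. For B subset A, A \ B is the set of elements of A not in B, so |A \ B| = |A| - |B|.
|A| = 6, |B| = 3, so mu_c(A \ B) = 6 - 3 = 3.

3


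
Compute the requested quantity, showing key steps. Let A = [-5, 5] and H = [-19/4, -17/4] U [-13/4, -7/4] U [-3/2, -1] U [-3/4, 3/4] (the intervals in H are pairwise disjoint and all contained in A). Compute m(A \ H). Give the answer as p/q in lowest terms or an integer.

The ambient interval has length m(A) = 5 - (-5) = 10.
Since the holes are disjoint and sit inside A, by finite additivity
  m(H) = sum_i (b_i - a_i), and m(A \ H) = m(A) - m(H).
Computing the hole measures:
  m(H_1) = -17/4 - (-19/4) = 1/2.
  m(H_2) = -7/4 - (-13/4) = 3/2.
  m(H_3) = -1 - (-3/2) = 1/2.
  m(H_4) = 3/4 - (-3/4) = 3/2.
Summed: m(H) = 1/2 + 3/2 + 1/2 + 3/2 = 4.
So m(A \ H) = 10 - 4 = 6.

6


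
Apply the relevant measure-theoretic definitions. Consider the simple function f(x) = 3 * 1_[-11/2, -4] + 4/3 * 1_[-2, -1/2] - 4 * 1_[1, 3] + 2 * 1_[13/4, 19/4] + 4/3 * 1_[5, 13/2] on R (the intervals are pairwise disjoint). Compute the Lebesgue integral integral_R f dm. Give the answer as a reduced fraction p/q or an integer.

For a simple function f = sum_i c_i * 1_{A_i} with disjoint A_i,
  integral f dm = sum_i c_i * m(A_i).
Lengths of the A_i:
  m(A_1) = -4 - (-11/2) = 3/2.
  m(A_2) = -1/2 - (-2) = 3/2.
  m(A_3) = 3 - 1 = 2.
  m(A_4) = 19/4 - 13/4 = 3/2.
  m(A_5) = 13/2 - 5 = 3/2.
Contributions c_i * m(A_i):
  (3) * (3/2) = 9/2.
  (4/3) * (3/2) = 2.
  (-4) * (2) = -8.
  (2) * (3/2) = 3.
  (4/3) * (3/2) = 2.
Total: 9/2 + 2 - 8 + 3 + 2 = 7/2.

7/2


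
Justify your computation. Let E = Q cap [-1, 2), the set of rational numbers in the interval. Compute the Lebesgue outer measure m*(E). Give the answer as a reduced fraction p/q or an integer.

Q cap [-1, 2) is countable; list its elements as q_1, q_2, ... . Fix eps > 0 and cover the k-th point by an interval of length eps * 2^(-k). The cover has total length eps * sum_{k>=1} 2^(-k) = eps, so by definition of outer measure m*(Q cap [-1, 2)) <= eps. Since eps was arbitrary and m* >= 0, the outer measure is 0.

0


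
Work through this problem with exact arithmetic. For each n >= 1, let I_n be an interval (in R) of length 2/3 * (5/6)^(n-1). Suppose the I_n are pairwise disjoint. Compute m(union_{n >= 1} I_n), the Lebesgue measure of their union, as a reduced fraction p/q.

By countable additivity of the Lebesgue measure on pairwise disjoint measurable sets,
  m(union_{n >= 1} I_n) = sum_{n >= 1} m(I_n) = sum_{n >= 1} a * r^(n-1),
  with a = 2/3 and r = 5/6.
Since 0 < r = 5/6 < 1, the geometric series converges:
  sum_{n >= 1} a * r^(n-1) = a / (1 - r).
  = 2/3 / (1 - 5/6)
  = 2/3 / (1/6)
  = 4.

4


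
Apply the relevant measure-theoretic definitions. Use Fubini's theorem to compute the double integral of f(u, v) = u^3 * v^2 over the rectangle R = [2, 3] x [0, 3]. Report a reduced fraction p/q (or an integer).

f(u, v) is a tensor product of a function of u and a function of v, and both factors are bounded continuous (hence Lebesgue integrable) on the rectangle, so Fubini's theorem applies:
  integral_R f d(m x m) = (integral_a1^b1 u^3 du) * (integral_a2^b2 v^2 dv).
Inner integral in u: integral_{2}^{3} u^3 du = (3^4 - 2^4)/4
  = 65/4.
Inner integral in v: integral_{0}^{3} v^2 dv = (3^3 - 0^3)/3
  = 9.
Product: (65/4) * (9) = 585/4.

585/4


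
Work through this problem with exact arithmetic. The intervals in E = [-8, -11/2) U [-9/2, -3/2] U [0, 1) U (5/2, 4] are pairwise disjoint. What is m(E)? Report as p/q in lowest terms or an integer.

For pairwise disjoint intervals, m(union_i I_i) = sum_i m(I_i),
and m is invariant under swapping open/closed endpoints (single points have measure 0).
So m(E) = sum_i (b_i - a_i).
  I_1 has length -11/2 - (-8) = 5/2.
  I_2 has length -3/2 - (-9/2) = 3.
  I_3 has length 1 - 0 = 1.
  I_4 has length 4 - 5/2 = 3/2.
Summing:
  m(E) = 5/2 + 3 + 1 + 3/2 = 8.

8


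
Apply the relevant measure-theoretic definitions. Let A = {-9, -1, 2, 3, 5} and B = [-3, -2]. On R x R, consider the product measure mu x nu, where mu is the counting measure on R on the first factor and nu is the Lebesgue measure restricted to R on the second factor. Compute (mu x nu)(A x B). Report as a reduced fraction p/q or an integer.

For a measurable rectangle A x B, the product measure satisfies
  (mu x nu)(A x B) = mu(A) * nu(B).
  mu(A) = 5.
  nu(B) = 1.
  (mu x nu)(A x B) = 5 * 1 = 5.

5


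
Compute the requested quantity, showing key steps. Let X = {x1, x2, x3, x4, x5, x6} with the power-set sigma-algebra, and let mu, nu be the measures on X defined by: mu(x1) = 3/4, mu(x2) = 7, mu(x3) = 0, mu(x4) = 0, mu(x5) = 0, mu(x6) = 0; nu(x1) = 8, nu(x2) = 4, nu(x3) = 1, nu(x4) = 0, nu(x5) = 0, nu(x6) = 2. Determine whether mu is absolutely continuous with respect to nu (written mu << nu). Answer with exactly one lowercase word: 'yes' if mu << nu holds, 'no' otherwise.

mu << nu means: every nu-null measurable set is also mu-null; equivalently, for every atom x, if nu({x}) = 0 then mu({x}) = 0.
Checking each atom:
  x1: nu = 8 > 0 -> no constraint.
  x2: nu = 4 > 0 -> no constraint.
  x3: nu = 1 > 0 -> no constraint.
  x4: nu = 0, mu = 0 -> consistent with mu << nu.
  x5: nu = 0, mu = 0 -> consistent with mu << nu.
  x6: nu = 2 > 0 -> no constraint.
No atom violates the condition. Therefore mu << nu.

yes


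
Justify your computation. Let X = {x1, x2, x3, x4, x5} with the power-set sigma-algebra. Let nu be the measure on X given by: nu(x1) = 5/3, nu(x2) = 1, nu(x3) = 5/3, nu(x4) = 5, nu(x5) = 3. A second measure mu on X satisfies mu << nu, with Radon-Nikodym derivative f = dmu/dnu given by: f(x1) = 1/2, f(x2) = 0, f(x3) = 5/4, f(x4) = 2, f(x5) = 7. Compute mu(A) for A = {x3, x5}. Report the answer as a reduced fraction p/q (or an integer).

By the defining property of the Radon-Nikodym derivative, for every measurable set A,
  mu(A) = integral_A f dnu.
Since nu is a discrete measure concentrated on the atoms of X, the integral over A reduces to the sum
  mu(A) = sum_{x in A} f(x) * nu({x}).
Computing each term:
  x3: f(x3) * nu(x3) = 5/4 * 5/3 = 25/12.
  x5: f(x5) * nu(x5) = 7 * 3 = 21.
Summing: mu(A) = 25/12 + 21 = 277/12.

277/12


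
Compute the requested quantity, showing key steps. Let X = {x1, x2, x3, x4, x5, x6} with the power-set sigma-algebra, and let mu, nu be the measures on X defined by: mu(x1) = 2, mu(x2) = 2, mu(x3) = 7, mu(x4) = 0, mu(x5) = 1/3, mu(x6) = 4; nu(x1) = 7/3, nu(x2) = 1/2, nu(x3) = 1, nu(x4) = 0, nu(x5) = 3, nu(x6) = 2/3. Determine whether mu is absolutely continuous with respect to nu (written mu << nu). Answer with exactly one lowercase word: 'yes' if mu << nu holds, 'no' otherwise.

mu << nu means: every nu-null measurable set is also mu-null; equivalently, for every atom x, if nu({x}) = 0 then mu({x}) = 0.
Checking each atom:
  x1: nu = 7/3 > 0 -> no constraint.
  x2: nu = 1/2 > 0 -> no constraint.
  x3: nu = 1 > 0 -> no constraint.
  x4: nu = 0, mu = 0 -> consistent with mu << nu.
  x5: nu = 3 > 0 -> no constraint.
  x6: nu = 2/3 > 0 -> no constraint.
No atom violates the condition. Therefore mu << nu.

yes


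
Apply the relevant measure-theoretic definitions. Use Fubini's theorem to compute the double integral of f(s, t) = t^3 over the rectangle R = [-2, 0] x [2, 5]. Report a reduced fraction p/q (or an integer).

f(s, t) is a tensor product of a function of s and a function of t, and both factors are bounded continuous (hence Lebesgue integrable) on the rectangle, so Fubini's theorem applies:
  integral_R f d(m x m) = (integral_a1^b1 1 ds) * (integral_a2^b2 t^3 dt).
Inner integral in s: integral_{-2}^{0} 1 ds = (0^1 - (-2)^1)/1
  = 2.
Inner integral in t: integral_{2}^{5} t^3 dt = (5^4 - 2^4)/4
  = 609/4.
Product: (2) * (609/4) = 609/2.

609/2


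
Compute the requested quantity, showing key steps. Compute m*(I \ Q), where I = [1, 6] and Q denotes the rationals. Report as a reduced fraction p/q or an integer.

The interval I = [1, 6] has m(I) = 6 - 1 = 5 (endpoints are measure-zero, so open/closed/half-open agree). Write I = (I cap Q) u (I \ Q). The rationals in I are countable, so m*(I cap Q) = 0 (cover each rational by intervals whose total length is arbitrarily small). By countable subadditivity m*(I) <= m*(I cap Q) + m*(I \ Q), hence m*(I \ Q) >= m(I) = 5. The reverse inequality m*(I \ Q) <= m*(I) = 5 is trivial since (I \ Q) is a subset of I. Therefore m*(I \ Q) = 5.

5


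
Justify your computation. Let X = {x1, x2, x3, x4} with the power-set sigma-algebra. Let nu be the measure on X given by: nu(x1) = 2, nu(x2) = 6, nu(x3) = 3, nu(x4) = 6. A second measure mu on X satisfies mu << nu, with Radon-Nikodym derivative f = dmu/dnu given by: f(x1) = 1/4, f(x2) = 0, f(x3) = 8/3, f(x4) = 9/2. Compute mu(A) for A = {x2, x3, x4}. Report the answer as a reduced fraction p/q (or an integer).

By the defining property of the Radon-Nikodym derivative, for every measurable set A,
  mu(A) = integral_A f dnu.
Since nu is a discrete measure concentrated on the atoms of X, the integral over A reduces to the sum
  mu(A) = sum_{x in A} f(x) * nu({x}).
Computing each term:
  x2: f(x2) * nu(x2) = 0 * 6 = 0.
  x3: f(x3) * nu(x3) = 8/3 * 3 = 8.
  x4: f(x4) * nu(x4) = 9/2 * 6 = 27.
Summing: mu(A) = 0 + 8 + 27 = 35.

35


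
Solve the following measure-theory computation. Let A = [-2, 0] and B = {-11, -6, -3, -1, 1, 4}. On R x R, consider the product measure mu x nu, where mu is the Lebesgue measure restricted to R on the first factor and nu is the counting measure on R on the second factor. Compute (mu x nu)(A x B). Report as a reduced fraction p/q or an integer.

For a measurable rectangle A x B, the product measure satisfies
  (mu x nu)(A x B) = mu(A) * nu(B).
  mu(A) = 2.
  nu(B) = 6.
  (mu x nu)(A x B) = 2 * 6 = 12.

12


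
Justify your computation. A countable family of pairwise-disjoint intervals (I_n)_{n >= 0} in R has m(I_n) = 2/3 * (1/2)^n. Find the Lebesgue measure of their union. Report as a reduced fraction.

By countable additivity of the Lebesgue measure on pairwise disjoint measurable sets,
  m(union_{n >= 0} I_n) = sum_{n >= 0} m(I_n) = sum_{n >= 0} a * r^n,
  with a = 2/3 and r = 1/2.
Since 0 < r = 1/2 < 1, the geometric series converges:
  sum_{n >= 0} a * r^n = a / (1 - r).
  = 2/3 / (1 - 1/2)
  = 2/3 / (1/2)
  = 4/3.

4/3


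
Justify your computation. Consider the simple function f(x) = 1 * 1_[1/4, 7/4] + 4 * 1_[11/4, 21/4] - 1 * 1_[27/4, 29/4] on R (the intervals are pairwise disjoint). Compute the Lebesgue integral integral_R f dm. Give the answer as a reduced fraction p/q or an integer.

For a simple function f = sum_i c_i * 1_{A_i} with disjoint A_i,
  integral f dm = sum_i c_i * m(A_i).
Lengths of the A_i:
  m(A_1) = 7/4 - 1/4 = 3/2.
  m(A_2) = 21/4 - 11/4 = 5/2.
  m(A_3) = 29/4 - 27/4 = 1/2.
Contributions c_i * m(A_i):
  (1) * (3/2) = 3/2.
  (4) * (5/2) = 10.
  (-1) * (1/2) = -1/2.
Total: 3/2 + 10 - 1/2 = 11.

11


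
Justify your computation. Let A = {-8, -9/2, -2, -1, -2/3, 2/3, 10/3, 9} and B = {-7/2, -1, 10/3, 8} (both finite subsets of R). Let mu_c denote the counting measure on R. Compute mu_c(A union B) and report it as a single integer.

Counting measure on a finite set equals cardinality. By inclusion-exclusion, |A union B| = |A| + |B| - |A cap B|.
|A| = 8, |B| = 4, |A cap B| = 2.
So mu_c(A union B) = 8 + 4 - 2 = 10.

10


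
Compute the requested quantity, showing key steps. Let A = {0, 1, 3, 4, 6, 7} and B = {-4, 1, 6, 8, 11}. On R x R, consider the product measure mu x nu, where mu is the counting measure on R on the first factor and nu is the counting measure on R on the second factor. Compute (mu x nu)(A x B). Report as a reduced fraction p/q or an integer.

For a measurable rectangle A x B, the product measure satisfies
  (mu x nu)(A x B) = mu(A) * nu(B).
  mu(A) = 6.
  nu(B) = 5.
  (mu x nu)(A x B) = 6 * 5 = 30.

30


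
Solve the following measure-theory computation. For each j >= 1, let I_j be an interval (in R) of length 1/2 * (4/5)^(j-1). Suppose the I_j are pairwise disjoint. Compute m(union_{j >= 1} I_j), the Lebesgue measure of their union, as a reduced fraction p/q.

By countable additivity of the Lebesgue measure on pairwise disjoint measurable sets,
  m(union_{j >= 1} I_j) = sum_{j >= 1} m(I_j) = sum_{j >= 1} a * r^(j-1),
  with a = 1/2 and r = 4/5.
Since 0 < r = 4/5 < 1, the geometric series converges:
  sum_{j >= 1} a * r^(j-1) = a / (1 - r).
  = 1/2 / (1 - 4/5)
  = 1/2 / (1/5)
  = 5/2.

5/2


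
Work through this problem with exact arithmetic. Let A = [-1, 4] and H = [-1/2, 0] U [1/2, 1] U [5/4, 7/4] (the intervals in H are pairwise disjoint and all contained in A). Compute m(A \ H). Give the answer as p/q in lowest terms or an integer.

The ambient interval has length m(A) = 4 - (-1) = 5.
Since the holes are disjoint and sit inside A, by finite additivity
  m(H) = sum_i (b_i - a_i), and m(A \ H) = m(A) - m(H).
Computing the hole measures:
  m(H_1) = 0 - (-1/2) = 1/2.
  m(H_2) = 1 - 1/2 = 1/2.
  m(H_3) = 7/4 - 5/4 = 1/2.
Summed: m(H) = 1/2 + 1/2 + 1/2 = 3/2.
So m(A \ H) = 5 - 3/2 = 7/2.

7/2


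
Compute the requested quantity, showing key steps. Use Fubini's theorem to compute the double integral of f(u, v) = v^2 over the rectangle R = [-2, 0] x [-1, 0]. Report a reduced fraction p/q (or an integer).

f(u, v) is a tensor product of a function of u and a function of v, and both factors are bounded continuous (hence Lebesgue integrable) on the rectangle, so Fubini's theorem applies:
  integral_R f d(m x m) = (integral_a1^b1 1 du) * (integral_a2^b2 v^2 dv).
Inner integral in u: integral_{-2}^{0} 1 du = (0^1 - (-2)^1)/1
  = 2.
Inner integral in v: integral_{-1}^{0} v^2 dv = (0^3 - (-1)^3)/3
  = 1/3.
Product: (2) * (1/3) = 2/3.

2/3


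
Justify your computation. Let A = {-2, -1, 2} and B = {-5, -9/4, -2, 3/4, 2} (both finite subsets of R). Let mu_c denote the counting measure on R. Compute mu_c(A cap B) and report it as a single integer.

Counting measure on a finite set equals cardinality. mu_c(A cap B) = |A cap B| (elements appearing in both).
Enumerating the elements of A that also lie in B gives 2 element(s).
So mu_c(A cap B) = 2.

2


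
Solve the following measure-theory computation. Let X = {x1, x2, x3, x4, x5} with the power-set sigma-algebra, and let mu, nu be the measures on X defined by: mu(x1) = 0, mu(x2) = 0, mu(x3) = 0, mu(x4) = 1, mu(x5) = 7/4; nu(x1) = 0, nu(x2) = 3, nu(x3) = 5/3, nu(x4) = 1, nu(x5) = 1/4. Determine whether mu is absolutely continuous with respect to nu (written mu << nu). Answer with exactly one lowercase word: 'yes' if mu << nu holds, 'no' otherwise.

mu << nu means: every nu-null measurable set is also mu-null; equivalently, for every atom x, if nu({x}) = 0 then mu({x}) = 0.
Checking each atom:
  x1: nu = 0, mu = 0 -> consistent with mu << nu.
  x2: nu = 3 > 0 -> no constraint.
  x3: nu = 5/3 > 0 -> no constraint.
  x4: nu = 1 > 0 -> no constraint.
  x5: nu = 1/4 > 0 -> no constraint.
No atom violates the condition. Therefore mu << nu.

yes


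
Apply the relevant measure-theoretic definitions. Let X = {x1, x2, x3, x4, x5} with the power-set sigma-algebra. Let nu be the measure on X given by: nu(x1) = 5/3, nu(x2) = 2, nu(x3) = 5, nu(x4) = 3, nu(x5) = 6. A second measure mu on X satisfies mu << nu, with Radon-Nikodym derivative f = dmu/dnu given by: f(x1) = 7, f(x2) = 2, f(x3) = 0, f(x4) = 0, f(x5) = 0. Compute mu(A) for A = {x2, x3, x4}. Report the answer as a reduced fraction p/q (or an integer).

By the defining property of the Radon-Nikodym derivative, for every measurable set A,
  mu(A) = integral_A f dnu.
Since nu is a discrete measure concentrated on the atoms of X, the integral over A reduces to the sum
  mu(A) = sum_{x in A} f(x) * nu({x}).
Computing each term:
  x2: f(x2) * nu(x2) = 2 * 2 = 4.
  x3: f(x3) * nu(x3) = 0 * 5 = 0.
  x4: f(x4) * nu(x4) = 0 * 3 = 0.
Summing: mu(A) = 4 + 0 + 0 = 4.

4


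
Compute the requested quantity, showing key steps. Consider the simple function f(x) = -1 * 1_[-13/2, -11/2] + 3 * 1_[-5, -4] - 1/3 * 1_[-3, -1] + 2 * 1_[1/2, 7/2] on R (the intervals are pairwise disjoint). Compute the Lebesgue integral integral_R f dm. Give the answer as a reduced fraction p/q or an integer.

For a simple function f = sum_i c_i * 1_{A_i} with disjoint A_i,
  integral f dm = sum_i c_i * m(A_i).
Lengths of the A_i:
  m(A_1) = -11/2 - (-13/2) = 1.
  m(A_2) = -4 - (-5) = 1.
  m(A_3) = -1 - (-3) = 2.
  m(A_4) = 7/2 - 1/2 = 3.
Contributions c_i * m(A_i):
  (-1) * (1) = -1.
  (3) * (1) = 3.
  (-1/3) * (2) = -2/3.
  (2) * (3) = 6.
Total: -1 + 3 - 2/3 + 6 = 22/3.

22/3


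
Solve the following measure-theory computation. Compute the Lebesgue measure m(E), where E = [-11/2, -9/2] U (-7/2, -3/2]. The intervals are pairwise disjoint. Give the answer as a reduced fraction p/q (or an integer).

For pairwise disjoint intervals, m(union_i I_i) = sum_i m(I_i),
and m is invariant under swapping open/closed endpoints (single points have measure 0).
So m(E) = sum_i (b_i - a_i).
  I_1 has length -9/2 - (-11/2) = 1.
  I_2 has length -3/2 - (-7/2) = 2.
Summing:
  m(E) = 1 + 2 = 3.

3


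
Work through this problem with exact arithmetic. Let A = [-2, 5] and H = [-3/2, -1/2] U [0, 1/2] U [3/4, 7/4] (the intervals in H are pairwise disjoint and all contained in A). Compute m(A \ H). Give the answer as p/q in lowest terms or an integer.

The ambient interval has length m(A) = 5 - (-2) = 7.
Since the holes are disjoint and sit inside A, by finite additivity
  m(H) = sum_i (b_i - a_i), and m(A \ H) = m(A) - m(H).
Computing the hole measures:
  m(H_1) = -1/2 - (-3/2) = 1.
  m(H_2) = 1/2 - 0 = 1/2.
  m(H_3) = 7/4 - 3/4 = 1.
Summed: m(H) = 1 + 1/2 + 1 = 5/2.
So m(A \ H) = 7 - 5/2 = 9/2.

9/2


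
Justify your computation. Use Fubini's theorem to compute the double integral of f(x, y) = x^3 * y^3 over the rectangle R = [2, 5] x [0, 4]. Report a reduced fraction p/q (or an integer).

f(x, y) is a tensor product of a function of x and a function of y, and both factors are bounded continuous (hence Lebesgue integrable) on the rectangle, so Fubini's theorem applies:
  integral_R f d(m x m) = (integral_a1^b1 x^3 dx) * (integral_a2^b2 y^3 dy).
Inner integral in x: integral_{2}^{5} x^3 dx = (5^4 - 2^4)/4
  = 609/4.
Inner integral in y: integral_{0}^{4} y^3 dy = (4^4 - 0^4)/4
  = 64.
Product: (609/4) * (64) = 9744.

9744


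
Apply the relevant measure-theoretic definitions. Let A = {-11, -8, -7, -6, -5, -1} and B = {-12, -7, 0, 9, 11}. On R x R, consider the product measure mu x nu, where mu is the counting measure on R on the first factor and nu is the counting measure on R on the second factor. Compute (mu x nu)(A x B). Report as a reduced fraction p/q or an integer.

For a measurable rectangle A x B, the product measure satisfies
  (mu x nu)(A x B) = mu(A) * nu(B).
  mu(A) = 6.
  nu(B) = 5.
  (mu x nu)(A x B) = 6 * 5 = 30.

30


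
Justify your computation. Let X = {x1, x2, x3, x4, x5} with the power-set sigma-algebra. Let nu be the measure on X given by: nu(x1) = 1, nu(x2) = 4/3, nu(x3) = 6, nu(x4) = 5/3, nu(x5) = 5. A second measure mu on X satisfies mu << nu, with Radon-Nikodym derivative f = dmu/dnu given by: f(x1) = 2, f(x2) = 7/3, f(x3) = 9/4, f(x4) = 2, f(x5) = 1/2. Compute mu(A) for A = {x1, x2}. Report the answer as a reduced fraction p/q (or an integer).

By the defining property of the Radon-Nikodym derivative, for every measurable set A,
  mu(A) = integral_A f dnu.
Since nu is a discrete measure concentrated on the atoms of X, the integral over A reduces to the sum
  mu(A) = sum_{x in A} f(x) * nu({x}).
Computing each term:
  x1: f(x1) * nu(x1) = 2 * 1 = 2.
  x2: f(x2) * nu(x2) = 7/3 * 4/3 = 28/9.
Summing: mu(A) = 2 + 28/9 = 46/9.

46/9


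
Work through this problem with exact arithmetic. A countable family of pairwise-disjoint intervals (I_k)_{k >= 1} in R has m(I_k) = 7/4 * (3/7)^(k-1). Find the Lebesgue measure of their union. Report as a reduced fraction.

By countable additivity of the Lebesgue measure on pairwise disjoint measurable sets,
  m(union_{k >= 1} I_k) = sum_{k >= 1} m(I_k) = sum_{k >= 1} a * r^(k-1),
  with a = 7/4 and r = 3/7.
Since 0 < r = 3/7 < 1, the geometric series converges:
  sum_{k >= 1} a * r^(k-1) = a / (1 - r).
  = 7/4 / (1 - 3/7)
  = 7/4 / (4/7)
  = 49/16.

49/16


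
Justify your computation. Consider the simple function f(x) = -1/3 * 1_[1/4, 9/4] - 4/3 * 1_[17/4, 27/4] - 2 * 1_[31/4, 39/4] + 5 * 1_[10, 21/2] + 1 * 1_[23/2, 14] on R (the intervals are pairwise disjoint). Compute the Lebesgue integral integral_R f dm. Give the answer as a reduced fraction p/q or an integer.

For a simple function f = sum_i c_i * 1_{A_i} with disjoint A_i,
  integral f dm = sum_i c_i * m(A_i).
Lengths of the A_i:
  m(A_1) = 9/4 - 1/4 = 2.
  m(A_2) = 27/4 - 17/4 = 5/2.
  m(A_3) = 39/4 - 31/4 = 2.
  m(A_4) = 21/2 - 10 = 1/2.
  m(A_5) = 14 - 23/2 = 5/2.
Contributions c_i * m(A_i):
  (-1/3) * (2) = -2/3.
  (-4/3) * (5/2) = -10/3.
  (-2) * (2) = -4.
  (5) * (1/2) = 5/2.
  (1) * (5/2) = 5/2.
Total: -2/3 - 10/3 - 4 + 5/2 + 5/2 = -3.

-3


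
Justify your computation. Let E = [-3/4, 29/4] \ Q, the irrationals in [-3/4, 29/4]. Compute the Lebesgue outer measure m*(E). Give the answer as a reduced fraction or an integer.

The interval I = [-3/4, 29/4] has m(I) = 29/4 - (-3/4) = 8 (endpoints are measure-zero, so open/closed/half-open agree). Write I = (I cap Q) u (I \ Q). The rationals in I are countable, so m*(I cap Q) = 0 (cover each rational by intervals whose total length is arbitrarily small). By countable subadditivity m*(I) <= m*(I cap Q) + m*(I \ Q), hence m*(I \ Q) >= m(I) = 8. The reverse inequality m*(I \ Q) <= m*(I) = 8 is trivial since (I \ Q) is a subset of I. Therefore m*(I \ Q) = 8.

8


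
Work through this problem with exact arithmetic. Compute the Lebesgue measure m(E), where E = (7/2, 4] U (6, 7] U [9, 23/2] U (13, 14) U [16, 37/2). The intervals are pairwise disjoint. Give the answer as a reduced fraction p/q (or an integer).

For pairwise disjoint intervals, m(union_i I_i) = sum_i m(I_i),
and m is invariant under swapping open/closed endpoints (single points have measure 0).
So m(E) = sum_i (b_i - a_i).
  I_1 has length 4 - 7/2 = 1/2.
  I_2 has length 7 - 6 = 1.
  I_3 has length 23/2 - 9 = 5/2.
  I_4 has length 14 - 13 = 1.
  I_5 has length 37/2 - 16 = 5/2.
Summing:
  m(E) = 1/2 + 1 + 5/2 + 1 + 5/2 = 15/2.

15/2


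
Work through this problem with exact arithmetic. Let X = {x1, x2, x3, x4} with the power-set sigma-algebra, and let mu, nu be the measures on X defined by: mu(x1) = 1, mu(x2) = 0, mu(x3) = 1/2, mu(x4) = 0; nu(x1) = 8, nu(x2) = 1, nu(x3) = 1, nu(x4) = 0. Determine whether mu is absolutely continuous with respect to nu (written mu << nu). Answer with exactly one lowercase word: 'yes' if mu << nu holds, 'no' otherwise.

mu << nu means: every nu-null measurable set is also mu-null; equivalently, for every atom x, if nu({x}) = 0 then mu({x}) = 0.
Checking each atom:
  x1: nu = 8 > 0 -> no constraint.
  x2: nu = 1 > 0 -> no constraint.
  x3: nu = 1 > 0 -> no constraint.
  x4: nu = 0, mu = 0 -> consistent with mu << nu.
No atom violates the condition. Therefore mu << nu.

yes


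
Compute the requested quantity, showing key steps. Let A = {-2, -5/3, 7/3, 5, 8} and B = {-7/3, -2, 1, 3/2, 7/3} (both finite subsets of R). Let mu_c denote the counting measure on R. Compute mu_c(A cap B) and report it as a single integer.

Counting measure on a finite set equals cardinality. mu_c(A cap B) = |A cap B| (elements appearing in both).
Enumerating the elements of A that also lie in B gives 2 element(s).
So mu_c(A cap B) = 2.

2


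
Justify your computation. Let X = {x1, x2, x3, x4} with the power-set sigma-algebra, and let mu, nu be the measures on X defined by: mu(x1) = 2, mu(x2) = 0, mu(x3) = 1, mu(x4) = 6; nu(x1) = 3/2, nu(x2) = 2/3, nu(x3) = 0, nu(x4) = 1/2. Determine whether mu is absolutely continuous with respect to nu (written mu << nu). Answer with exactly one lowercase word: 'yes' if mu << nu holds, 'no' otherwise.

mu << nu means: every nu-null measurable set is also mu-null; equivalently, for every atom x, if nu({x}) = 0 then mu({x}) = 0.
Checking each atom:
  x1: nu = 3/2 > 0 -> no constraint.
  x2: nu = 2/3 > 0 -> no constraint.
  x3: nu = 0, mu = 1 > 0 -> violates mu << nu.
  x4: nu = 1/2 > 0 -> no constraint.
The atom(s) x3 violate the condition (nu = 0 but mu > 0). Therefore mu is NOT absolutely continuous w.r.t. nu.

no


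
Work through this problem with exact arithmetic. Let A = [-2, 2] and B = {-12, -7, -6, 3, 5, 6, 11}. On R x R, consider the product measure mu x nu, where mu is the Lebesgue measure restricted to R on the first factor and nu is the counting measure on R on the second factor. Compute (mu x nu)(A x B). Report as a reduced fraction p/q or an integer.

For a measurable rectangle A x B, the product measure satisfies
  (mu x nu)(A x B) = mu(A) * nu(B).
  mu(A) = 4.
  nu(B) = 7.
  (mu x nu)(A x B) = 4 * 7 = 28.

28


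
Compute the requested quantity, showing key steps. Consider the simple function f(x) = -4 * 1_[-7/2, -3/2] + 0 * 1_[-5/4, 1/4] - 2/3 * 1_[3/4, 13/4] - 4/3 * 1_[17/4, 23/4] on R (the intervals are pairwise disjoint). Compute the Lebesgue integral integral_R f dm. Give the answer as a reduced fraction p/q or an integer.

For a simple function f = sum_i c_i * 1_{A_i} with disjoint A_i,
  integral f dm = sum_i c_i * m(A_i).
Lengths of the A_i:
  m(A_1) = -3/2 - (-7/2) = 2.
  m(A_2) = 1/4 - (-5/4) = 3/2.
  m(A_3) = 13/4 - 3/4 = 5/2.
  m(A_4) = 23/4 - 17/4 = 3/2.
Contributions c_i * m(A_i):
  (-4) * (2) = -8.
  (0) * (3/2) = 0.
  (-2/3) * (5/2) = -5/3.
  (-4/3) * (3/2) = -2.
Total: -8 + 0 - 5/3 - 2 = -35/3.

-35/3


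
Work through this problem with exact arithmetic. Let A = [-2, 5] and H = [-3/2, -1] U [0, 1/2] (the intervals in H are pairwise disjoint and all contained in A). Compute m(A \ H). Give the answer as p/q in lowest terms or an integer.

The ambient interval has length m(A) = 5 - (-2) = 7.
Since the holes are disjoint and sit inside A, by finite additivity
  m(H) = sum_i (b_i - a_i), and m(A \ H) = m(A) - m(H).
Computing the hole measures:
  m(H_1) = -1 - (-3/2) = 1/2.
  m(H_2) = 1/2 - 0 = 1/2.
Summed: m(H) = 1/2 + 1/2 = 1.
So m(A \ H) = 7 - 1 = 6.

6


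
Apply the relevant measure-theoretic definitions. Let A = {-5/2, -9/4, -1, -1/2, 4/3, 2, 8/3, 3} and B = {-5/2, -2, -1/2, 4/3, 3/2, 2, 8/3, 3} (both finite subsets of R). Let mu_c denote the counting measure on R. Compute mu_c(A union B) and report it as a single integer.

Counting measure on a finite set equals cardinality. By inclusion-exclusion, |A union B| = |A| + |B| - |A cap B|.
|A| = 8, |B| = 8, |A cap B| = 6.
So mu_c(A union B) = 8 + 8 - 6 = 10.

10


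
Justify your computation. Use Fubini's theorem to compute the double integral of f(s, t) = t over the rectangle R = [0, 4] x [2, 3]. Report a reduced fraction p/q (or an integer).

f(s, t) is a tensor product of a function of s and a function of t, and both factors are bounded continuous (hence Lebesgue integrable) on the rectangle, so Fubini's theorem applies:
  integral_R f d(m x m) = (integral_a1^b1 1 ds) * (integral_a2^b2 t dt).
Inner integral in s: integral_{0}^{4} 1 ds = (4^1 - 0^1)/1
  = 4.
Inner integral in t: integral_{2}^{3} t dt = (3^2 - 2^2)/2
  = 5/2.
Product: (4) * (5/2) = 10.

10


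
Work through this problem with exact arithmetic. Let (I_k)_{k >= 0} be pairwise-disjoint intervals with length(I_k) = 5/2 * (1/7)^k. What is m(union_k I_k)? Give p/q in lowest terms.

By countable additivity of the Lebesgue measure on pairwise disjoint measurable sets,
  m(union_{k >= 0} I_k) = sum_{k >= 0} m(I_k) = sum_{k >= 0} a * r^k,
  with a = 5/2 and r = 1/7.
Since 0 < r = 1/7 < 1, the geometric series converges:
  sum_{k >= 0} a * r^k = a / (1 - r).
  = 5/2 / (1 - 1/7)
  = 5/2 / (6/7)
  = 35/12.

35/12


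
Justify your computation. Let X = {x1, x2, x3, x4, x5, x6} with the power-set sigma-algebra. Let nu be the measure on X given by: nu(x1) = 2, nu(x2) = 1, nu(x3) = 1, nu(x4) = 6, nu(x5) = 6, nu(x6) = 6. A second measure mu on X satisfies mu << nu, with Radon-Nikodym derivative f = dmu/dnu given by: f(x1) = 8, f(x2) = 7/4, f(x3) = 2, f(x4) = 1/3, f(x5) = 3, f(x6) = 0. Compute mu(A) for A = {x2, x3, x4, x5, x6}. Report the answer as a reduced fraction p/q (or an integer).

By the defining property of the Radon-Nikodym derivative, for every measurable set A,
  mu(A) = integral_A f dnu.
Since nu is a discrete measure concentrated on the atoms of X, the integral over A reduces to the sum
  mu(A) = sum_{x in A} f(x) * nu({x}).
Computing each term:
  x2: f(x2) * nu(x2) = 7/4 * 1 = 7/4.
  x3: f(x3) * nu(x3) = 2 * 1 = 2.
  x4: f(x4) * nu(x4) = 1/3 * 6 = 2.
  x5: f(x5) * nu(x5) = 3 * 6 = 18.
  x6: f(x6) * nu(x6) = 0 * 6 = 0.
Summing: mu(A) = 7/4 + 2 + 2 + 18 + 0 = 95/4.

95/4
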